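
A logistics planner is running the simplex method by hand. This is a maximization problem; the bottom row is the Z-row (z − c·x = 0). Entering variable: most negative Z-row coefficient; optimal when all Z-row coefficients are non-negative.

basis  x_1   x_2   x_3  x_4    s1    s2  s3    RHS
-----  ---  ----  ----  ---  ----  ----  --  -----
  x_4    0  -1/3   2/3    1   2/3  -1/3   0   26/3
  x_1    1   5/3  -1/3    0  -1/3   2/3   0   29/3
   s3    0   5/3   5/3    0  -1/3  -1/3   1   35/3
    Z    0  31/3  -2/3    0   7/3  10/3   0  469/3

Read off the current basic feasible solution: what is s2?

s2 is not in the basis, so in the current basic feasible solution s2 = 0.

0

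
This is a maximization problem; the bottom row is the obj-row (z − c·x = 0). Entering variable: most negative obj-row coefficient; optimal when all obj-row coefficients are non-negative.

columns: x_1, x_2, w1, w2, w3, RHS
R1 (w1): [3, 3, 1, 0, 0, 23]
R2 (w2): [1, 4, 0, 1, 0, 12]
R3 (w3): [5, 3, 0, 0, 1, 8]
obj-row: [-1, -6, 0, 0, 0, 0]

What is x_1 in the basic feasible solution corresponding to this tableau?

0

x_1 is not in the basis, so in the current basic feasible solution x_1 = 0.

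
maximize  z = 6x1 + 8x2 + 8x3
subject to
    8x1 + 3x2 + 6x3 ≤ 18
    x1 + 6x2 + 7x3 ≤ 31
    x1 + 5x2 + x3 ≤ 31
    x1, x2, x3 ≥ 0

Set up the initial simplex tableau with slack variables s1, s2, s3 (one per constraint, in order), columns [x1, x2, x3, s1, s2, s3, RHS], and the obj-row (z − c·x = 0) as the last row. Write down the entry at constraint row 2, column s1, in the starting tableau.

0

Slack s1 belongs to constraint 1; its column is the unit vector e_1, so the entry in row 2 is 0.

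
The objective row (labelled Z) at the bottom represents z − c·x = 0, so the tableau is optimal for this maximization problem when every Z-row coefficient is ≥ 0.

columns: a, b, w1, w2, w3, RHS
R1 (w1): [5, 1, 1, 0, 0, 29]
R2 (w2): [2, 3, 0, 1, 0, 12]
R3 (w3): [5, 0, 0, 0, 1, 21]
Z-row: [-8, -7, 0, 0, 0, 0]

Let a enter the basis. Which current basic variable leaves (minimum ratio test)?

w3

Column a entries and ratios — w1: 29/5 = 29/5; w2: 12/2 = 6; w3: 21/5 = 21/5.
Smallest ratio is 21/5 in the row of w3, so w3 leaves.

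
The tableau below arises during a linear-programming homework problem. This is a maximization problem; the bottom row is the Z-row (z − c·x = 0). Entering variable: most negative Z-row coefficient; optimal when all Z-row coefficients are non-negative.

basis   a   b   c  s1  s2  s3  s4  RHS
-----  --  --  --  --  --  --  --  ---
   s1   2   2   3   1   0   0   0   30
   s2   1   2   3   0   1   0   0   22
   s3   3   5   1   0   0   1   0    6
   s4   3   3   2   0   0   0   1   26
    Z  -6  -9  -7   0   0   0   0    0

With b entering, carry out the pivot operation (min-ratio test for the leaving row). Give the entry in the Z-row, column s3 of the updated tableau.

9/5

Ratio test on column b — row 1: 30/2 = 15; row 2: 22/2 = 11; row 3: 6/5 = 6/5; row 4: 26/3 = 26/3. Minimum is 6/5 at row 3 (s3 leaves); pivot element 5.
Divide row 3 by 5; eliminate column b from the other rows.
Z-row update in column s3: 0 − (-9)·(1/5) = 9/5.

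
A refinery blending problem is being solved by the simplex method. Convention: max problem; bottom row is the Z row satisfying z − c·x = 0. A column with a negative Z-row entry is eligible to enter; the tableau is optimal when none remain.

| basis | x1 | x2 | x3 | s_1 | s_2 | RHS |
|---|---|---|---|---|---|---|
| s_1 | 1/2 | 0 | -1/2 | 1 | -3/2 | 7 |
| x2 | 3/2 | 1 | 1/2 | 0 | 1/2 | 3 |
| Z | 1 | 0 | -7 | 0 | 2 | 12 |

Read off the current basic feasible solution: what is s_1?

s_1 is basic (row 1); its value is the RHS of that row, 7.

7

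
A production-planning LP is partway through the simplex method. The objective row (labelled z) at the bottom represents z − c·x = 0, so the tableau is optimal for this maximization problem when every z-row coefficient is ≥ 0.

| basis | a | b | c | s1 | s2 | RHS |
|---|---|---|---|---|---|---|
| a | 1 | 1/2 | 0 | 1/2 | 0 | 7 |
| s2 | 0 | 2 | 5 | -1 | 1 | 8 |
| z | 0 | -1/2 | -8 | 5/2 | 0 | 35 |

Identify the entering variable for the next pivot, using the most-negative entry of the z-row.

Negative z-row entries: b: -1/2, c: -8.
The most negative is -8 in column c, so c enters.

c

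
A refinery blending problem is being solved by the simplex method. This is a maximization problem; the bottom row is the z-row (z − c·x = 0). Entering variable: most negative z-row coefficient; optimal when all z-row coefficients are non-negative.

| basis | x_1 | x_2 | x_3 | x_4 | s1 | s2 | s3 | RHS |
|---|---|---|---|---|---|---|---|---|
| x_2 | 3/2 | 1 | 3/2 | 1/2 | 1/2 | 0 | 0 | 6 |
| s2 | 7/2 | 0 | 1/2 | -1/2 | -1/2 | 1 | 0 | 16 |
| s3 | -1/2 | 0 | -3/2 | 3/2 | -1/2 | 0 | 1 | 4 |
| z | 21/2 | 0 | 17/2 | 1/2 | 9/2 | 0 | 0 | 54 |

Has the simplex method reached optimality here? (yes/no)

yes

Every z-row coefficient is ≥ 0, so the tableau is optimal.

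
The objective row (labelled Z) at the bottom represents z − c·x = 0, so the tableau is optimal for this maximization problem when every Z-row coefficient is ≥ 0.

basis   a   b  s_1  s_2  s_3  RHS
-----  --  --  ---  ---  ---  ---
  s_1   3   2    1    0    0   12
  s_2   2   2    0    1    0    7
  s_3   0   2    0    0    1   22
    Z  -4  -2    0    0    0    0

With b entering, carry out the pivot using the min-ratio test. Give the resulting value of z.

7

Ratio test on column b — row 1: 12/2 = 6; row 2: 7/2 = 7/2; row 3: 22/2 = 11. Minimum is 7/2 at row 2 (s_2 leaves); pivot element 2.
Pivot on row 2; the Z-row RHS becomes 0 − (-2)·(7/2) = 7.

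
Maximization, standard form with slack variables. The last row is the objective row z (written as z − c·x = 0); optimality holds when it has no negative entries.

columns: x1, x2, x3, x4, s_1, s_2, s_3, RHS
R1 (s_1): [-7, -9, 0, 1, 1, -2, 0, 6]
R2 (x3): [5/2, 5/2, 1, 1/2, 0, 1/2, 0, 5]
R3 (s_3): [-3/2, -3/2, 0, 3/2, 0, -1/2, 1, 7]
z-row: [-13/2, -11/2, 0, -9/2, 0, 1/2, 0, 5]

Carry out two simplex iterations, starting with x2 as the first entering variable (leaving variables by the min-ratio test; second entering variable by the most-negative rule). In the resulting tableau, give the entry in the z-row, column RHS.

Ratio test on column x2 — row 1: entry -9 ≤ 0; row 2: 5/(5/2) = 2; row 3: entry -3/2 ≤ 0. Minimum is 2 at row 2 (x3 leaves); pivot element 5/2.
Divide row 2 by 5/2; eliminate column x2 from the other rows.
Second iteration: most negative z-row entry is -17/5 in column x4, so x4 enters.
Ratio test on column x4 — row 1: 24/(14/5) = 60/7; row 2: 2/(1/5) = 10; row 3: 10/(9/5) = 50/9. Minimum is 50/9 at row 3 (s_3 leaves); pivot element 9/5.
Divide row 3 by 9/5; eliminate column x4 from the other rows.
After both pivots, the entry at the z-row, column RHS is 314/9.

314/9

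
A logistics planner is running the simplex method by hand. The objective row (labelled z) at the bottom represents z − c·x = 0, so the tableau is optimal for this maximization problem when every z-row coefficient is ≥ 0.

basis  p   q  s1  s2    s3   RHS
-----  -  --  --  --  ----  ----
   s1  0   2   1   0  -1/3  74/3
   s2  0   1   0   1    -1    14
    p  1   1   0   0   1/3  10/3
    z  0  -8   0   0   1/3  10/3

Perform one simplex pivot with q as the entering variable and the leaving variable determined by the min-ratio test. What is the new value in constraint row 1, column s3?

-1

Ratio test on column q — row 1: (74/3)/2 = 37/3; row 2: 14/1 = 14; row 3: (10/3)/1 = 10/3. Minimum is 10/3 at row 3 (p leaves); pivot element 1.
Divide row 3 by 1; eliminate column q from the other rows.
Row 1 update in column s3: -1/3 − 2·(1/3) = -1.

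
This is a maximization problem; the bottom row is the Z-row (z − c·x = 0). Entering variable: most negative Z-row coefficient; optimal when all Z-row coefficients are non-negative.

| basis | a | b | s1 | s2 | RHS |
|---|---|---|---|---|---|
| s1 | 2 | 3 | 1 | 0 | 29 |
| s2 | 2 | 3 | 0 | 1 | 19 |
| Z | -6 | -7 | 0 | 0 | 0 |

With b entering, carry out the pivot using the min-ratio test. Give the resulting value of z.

133/3

Ratio test on column b — row 1: 29/3 = 29/3; row 2: 19/3 = 19/3. Minimum is 19/3 at row 2 (s2 leaves); pivot element 3.
Pivot on row 2; the Z-row RHS becomes 0 − (-7)·(19/3) = 133/3.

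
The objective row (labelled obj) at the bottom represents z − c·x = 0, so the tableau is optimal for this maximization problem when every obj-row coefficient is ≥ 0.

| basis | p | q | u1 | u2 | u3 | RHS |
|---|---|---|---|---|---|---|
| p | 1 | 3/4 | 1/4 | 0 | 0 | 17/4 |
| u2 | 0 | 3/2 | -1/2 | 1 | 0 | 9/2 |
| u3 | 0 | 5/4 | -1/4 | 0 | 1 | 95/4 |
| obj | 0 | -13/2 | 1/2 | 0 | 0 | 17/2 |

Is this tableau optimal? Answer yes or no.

no

The obj-row has a negative entry -13/2 in column q, so it is not optimal.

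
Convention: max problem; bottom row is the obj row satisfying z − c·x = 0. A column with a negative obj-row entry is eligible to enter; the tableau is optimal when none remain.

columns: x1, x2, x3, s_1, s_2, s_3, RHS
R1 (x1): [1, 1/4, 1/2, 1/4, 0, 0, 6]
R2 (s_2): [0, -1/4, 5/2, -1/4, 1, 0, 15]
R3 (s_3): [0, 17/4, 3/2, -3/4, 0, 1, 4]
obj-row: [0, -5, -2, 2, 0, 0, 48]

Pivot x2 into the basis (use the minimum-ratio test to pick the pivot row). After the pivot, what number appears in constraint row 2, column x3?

Ratio test on column x2 — row 1: 6/(1/4) = 24; row 2: entry -1/4 ≤ 0; row 3: 4/(17/4) = 16/17. Minimum is 16/17 at row 3 (s_3 leaves); pivot element 17/4.
Divide row 3 by 17/4; eliminate column x2 from the other rows.
Row 2 update in column x3: 5/2 − (-1/4)·(6/17) = 44/17.

44/17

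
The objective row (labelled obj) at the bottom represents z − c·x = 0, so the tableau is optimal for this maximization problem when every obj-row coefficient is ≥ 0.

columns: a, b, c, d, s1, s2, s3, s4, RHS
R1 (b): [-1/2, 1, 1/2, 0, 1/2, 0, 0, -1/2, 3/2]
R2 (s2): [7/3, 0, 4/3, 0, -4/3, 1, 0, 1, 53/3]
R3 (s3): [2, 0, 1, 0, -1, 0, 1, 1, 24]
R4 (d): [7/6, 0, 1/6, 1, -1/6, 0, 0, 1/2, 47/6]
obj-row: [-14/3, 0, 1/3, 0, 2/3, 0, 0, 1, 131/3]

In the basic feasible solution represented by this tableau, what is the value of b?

b is basic (row 1); its value is the RHS of that row, 3/2.

3/2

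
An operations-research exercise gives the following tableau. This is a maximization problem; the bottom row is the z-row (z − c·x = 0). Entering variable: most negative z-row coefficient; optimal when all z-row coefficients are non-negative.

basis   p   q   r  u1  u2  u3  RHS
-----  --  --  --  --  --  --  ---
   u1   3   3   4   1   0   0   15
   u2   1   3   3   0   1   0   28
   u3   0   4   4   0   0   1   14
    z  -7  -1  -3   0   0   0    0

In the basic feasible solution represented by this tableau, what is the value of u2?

28

u2 is basic (row 2); its value is the RHS of that row, 28.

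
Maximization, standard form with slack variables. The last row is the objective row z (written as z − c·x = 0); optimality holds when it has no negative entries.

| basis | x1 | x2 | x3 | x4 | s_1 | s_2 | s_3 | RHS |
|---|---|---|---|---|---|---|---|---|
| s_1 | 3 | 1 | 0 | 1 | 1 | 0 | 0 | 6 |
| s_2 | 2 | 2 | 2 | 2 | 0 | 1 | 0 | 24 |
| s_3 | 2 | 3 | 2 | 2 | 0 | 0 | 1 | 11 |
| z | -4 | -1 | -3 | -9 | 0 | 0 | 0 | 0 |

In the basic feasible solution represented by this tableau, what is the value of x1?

x1 is not in the basis, so in the current basic feasible solution x1 = 0.

0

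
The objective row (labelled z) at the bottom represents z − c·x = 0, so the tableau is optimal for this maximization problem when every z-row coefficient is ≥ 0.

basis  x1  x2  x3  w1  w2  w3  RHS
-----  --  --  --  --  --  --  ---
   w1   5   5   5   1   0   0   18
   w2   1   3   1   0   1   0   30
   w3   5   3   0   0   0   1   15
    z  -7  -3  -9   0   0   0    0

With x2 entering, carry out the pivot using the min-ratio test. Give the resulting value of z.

54/5

Ratio test on column x2 — row 1: 18/5 = 18/5; row 2: 30/3 = 10; row 3: 15/3 = 5. Minimum is 18/5 at row 1 (w1 leaves); pivot element 5.
Pivot on row 1; the z-row RHS becomes 0 − (-3)·(18/5) = 54/5.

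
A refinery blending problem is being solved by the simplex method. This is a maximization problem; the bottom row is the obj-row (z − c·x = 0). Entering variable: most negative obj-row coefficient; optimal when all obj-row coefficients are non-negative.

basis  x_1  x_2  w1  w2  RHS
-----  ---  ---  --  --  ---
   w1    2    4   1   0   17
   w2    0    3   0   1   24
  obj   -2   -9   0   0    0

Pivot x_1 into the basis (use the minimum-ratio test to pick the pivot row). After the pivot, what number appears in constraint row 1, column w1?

Ratio test on column x_1 — row 1: 17/2 = 17/2; row 2: entry 0 ≤ 0. Minimum is 17/2 at row 1 (w1 leaves); pivot element 2.
Divide row 1 by 2; eliminate column x_1 from the other rows.
In the new row 1, the w1 entry is the old entry divided by the pivot: 1/2 = 1/2.

1/2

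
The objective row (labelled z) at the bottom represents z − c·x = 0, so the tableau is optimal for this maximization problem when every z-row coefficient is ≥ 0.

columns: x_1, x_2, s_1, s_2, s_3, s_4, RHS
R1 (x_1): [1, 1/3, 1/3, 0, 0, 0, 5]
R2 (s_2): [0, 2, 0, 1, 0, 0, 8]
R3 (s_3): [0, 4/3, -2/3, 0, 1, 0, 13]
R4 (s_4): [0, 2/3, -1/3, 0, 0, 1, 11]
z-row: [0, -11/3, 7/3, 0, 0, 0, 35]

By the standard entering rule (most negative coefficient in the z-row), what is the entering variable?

x_2

Negative z-row entries: x_2: -11/3.
The most negative is -11/3 in column x_2, so x_2 enters.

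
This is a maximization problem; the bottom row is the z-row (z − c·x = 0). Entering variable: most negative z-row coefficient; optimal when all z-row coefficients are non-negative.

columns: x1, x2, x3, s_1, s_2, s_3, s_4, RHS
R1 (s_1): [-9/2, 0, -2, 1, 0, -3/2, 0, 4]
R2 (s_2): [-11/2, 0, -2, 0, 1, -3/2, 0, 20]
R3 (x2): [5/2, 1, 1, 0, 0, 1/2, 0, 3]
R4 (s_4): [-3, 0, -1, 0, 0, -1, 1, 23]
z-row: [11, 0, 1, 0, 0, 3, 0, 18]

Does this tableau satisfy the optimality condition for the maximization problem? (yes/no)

yes

Every z-row coefficient is ≥ 0, so the tableau is optimal.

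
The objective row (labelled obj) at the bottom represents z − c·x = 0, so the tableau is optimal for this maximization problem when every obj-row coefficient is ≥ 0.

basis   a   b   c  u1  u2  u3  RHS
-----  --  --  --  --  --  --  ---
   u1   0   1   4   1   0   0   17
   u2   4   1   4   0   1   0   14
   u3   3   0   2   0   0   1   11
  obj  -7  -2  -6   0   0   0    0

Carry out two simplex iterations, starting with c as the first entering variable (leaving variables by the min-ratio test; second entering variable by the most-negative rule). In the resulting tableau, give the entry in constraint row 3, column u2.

-3/4

Ratio test on column c — row 1: 17/4 = 17/4; row 2: 14/4 = 7/2; row 3: 11/2 = 11/2. Minimum is 7/2 at row 2 (u2 leaves); pivot element 4.
Divide row 2 by 4; eliminate column c from the other rows.
Second iteration: most negative obj-row entry is -1 in column a, so a enters.
Ratio test on column a — row 1: entry -4 ≤ 0; row 2: (7/2)/1 = 7/2; row 3: 4/1 = 4. Minimum is 7/2 at row 2 (c leaves); pivot element 1.
Divide row 2 by 1; eliminate column a from the other rows.
After both pivots, the entry at constraint row 3, column u2 is -3/4.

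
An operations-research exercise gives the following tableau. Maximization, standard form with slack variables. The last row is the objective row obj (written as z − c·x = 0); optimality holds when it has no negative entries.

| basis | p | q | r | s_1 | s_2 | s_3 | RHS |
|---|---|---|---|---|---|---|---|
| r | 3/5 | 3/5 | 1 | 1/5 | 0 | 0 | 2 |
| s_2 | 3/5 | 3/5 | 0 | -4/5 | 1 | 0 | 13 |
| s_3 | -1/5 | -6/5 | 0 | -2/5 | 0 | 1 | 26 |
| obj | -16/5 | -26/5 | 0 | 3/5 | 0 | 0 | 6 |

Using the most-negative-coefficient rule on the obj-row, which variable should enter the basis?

Negative obj-row entries: p: -16/5, q: -26/5.
The most negative is -26/5 in column q, so q enters.

q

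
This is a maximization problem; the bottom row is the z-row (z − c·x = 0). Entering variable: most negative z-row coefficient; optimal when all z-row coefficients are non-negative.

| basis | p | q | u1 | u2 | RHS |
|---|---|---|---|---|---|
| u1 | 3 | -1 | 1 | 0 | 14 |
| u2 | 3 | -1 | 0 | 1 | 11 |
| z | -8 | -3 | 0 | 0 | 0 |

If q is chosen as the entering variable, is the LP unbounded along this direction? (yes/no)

yes

Every constraint-row entry in column q is ≤ 0, so increasing q is unbounded.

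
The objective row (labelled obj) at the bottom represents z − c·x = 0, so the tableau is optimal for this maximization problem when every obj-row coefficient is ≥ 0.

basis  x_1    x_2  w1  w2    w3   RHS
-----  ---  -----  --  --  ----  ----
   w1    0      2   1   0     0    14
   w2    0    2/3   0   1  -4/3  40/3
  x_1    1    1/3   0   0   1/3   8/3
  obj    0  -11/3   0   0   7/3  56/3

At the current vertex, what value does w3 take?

w3 is not in the basis, so in the current basic feasible solution w3 = 0.

0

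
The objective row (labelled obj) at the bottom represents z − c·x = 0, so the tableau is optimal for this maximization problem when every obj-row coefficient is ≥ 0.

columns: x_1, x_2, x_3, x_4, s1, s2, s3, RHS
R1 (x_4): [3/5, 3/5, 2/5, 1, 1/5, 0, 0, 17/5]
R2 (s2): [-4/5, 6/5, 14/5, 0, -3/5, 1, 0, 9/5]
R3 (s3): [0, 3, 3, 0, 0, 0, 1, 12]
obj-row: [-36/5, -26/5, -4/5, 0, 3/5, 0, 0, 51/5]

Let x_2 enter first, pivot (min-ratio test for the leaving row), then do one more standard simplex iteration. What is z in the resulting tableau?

Ratio test on column x_2 — row 1: (17/5)/(3/5) = 17/3; row 2: (9/5)/(6/5) = 3/2; row 3: 12/3 = 4. Minimum is 3/2 at row 2 (s2 leaves); pivot element 6/5.
Pivot on row 2; the obj-row RHS becomes 51/5 − (-26/5)·(3/2) = 18.
Next entering variable (most negative obj-row entry -32/3): x_1.
Ratio test on column x_1 — row 1: (5/2)/1 = 5/2; row 2: entry -2/3 ≤ 0; row 3: (15/2)/2 = 15/4. Minimum is 5/2 at row 1 (x_4 leaves); pivot element 1.
After the second pivot the obj-row RHS is 18 − (-32/3)·(5/2) = 134/3.

134/3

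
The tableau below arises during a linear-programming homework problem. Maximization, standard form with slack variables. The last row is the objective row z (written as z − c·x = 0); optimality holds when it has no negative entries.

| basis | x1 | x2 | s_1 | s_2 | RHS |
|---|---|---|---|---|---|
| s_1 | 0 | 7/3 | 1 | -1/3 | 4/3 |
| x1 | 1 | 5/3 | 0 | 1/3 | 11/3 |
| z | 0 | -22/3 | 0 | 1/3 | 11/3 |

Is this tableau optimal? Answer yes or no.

The z-row has a negative entry -22/3 in column x2, so it is not optimal.

no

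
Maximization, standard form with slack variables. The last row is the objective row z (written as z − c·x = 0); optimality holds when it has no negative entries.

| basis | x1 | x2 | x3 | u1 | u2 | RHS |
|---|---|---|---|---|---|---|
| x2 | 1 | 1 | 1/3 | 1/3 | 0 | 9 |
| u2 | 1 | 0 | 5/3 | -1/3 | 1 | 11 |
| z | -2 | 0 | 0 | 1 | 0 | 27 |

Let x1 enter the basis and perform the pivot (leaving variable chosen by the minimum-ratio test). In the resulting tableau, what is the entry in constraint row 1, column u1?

Ratio test on column x1 — row 1: 9/1 = 9; row 2: 11/1 = 11. Minimum is 9 at row 1 (x2 leaves); pivot element 1.
Divide row 1 by 1; eliminate column x1 from the other rows.
In the new row 1, the u1 entry is the old entry divided by the pivot: (1/3)/1 = 1/3.

1/3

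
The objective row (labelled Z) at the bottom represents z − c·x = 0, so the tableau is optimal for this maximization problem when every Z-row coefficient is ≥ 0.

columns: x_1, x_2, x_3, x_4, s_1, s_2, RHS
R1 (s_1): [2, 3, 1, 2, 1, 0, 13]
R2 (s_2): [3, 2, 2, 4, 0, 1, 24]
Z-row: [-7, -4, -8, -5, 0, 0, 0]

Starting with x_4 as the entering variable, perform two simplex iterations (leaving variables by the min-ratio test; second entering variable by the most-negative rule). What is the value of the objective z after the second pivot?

96

Ratio test on column x_4 — row 1: 13/2 = 13/2; row 2: 24/4 = 6. Minimum is 6 at row 2 (s_2 leaves); pivot element 4.
Pivot on row 2; the Z-row RHS becomes 0 − (-5)·6 = 30.
Next entering variable (most negative Z-row entry -11/2): x_3.
Ratio test on column x_3 — row 1: entry 0 ≤ 0; row 2: 6/(1/2) = 12. Minimum is 12 at row 2 (x_4 leaves); pivot element 1/2.
After the second pivot the Z-row RHS is 30 − (-11/2)·12 = 96.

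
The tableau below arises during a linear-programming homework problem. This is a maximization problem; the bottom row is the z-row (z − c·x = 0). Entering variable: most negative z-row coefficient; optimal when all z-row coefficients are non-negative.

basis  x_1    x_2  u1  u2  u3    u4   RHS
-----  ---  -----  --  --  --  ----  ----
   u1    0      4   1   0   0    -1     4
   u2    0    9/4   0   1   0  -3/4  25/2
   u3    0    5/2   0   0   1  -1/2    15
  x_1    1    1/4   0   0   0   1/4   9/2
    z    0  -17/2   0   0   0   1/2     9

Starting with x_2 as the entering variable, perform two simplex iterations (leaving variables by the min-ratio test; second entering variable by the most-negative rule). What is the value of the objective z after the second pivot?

198/5

Ratio test on column x_2 — row 1: 4/4 = 1; row 2: (25/2)/(9/4) = 50/9; row 3: 15/(5/2) = 6; row 4: (9/2)/(1/4) = 18. Minimum is 1 at row 1 (u1 leaves); pivot element 4.
Pivot on row 1; the z-row RHS becomes 9 − (-17/2)·1 = 35/2.
Next entering variable (most negative z-row entry -13/8): u4.
Ratio test on column u4 — row 1: entry -1/4 ≤ 0; row 2: entry -3/16 ≤ 0; row 3: (25/2)/(1/8) = 100; row 4: (17/4)/(5/16) = 68/5. Minimum is 68/5 at row 4 (x_1 leaves); pivot element 5/16.
After the second pivot the z-row RHS is 35/2 − (-13/8)·(68/5) = 198/5.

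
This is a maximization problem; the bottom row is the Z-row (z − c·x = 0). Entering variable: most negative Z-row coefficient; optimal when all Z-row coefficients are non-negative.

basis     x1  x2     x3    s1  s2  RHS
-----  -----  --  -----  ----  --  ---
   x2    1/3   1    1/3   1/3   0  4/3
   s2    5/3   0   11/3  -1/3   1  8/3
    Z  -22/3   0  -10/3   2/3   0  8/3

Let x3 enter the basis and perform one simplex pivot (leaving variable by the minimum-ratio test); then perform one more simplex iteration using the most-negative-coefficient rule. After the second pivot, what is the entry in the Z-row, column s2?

Ratio test on column x3 — row 1: (4/3)/(1/3) = 4; row 2: (8/3)/(11/3) = 8/11. Minimum is 8/11 at row 2 (s2 leaves); pivot element 11/3.
Divide row 2 by 11/3; eliminate column x3 from the other rows.
Second iteration: most negative Z-row entry is -64/11 in column x1, so x1 enters.
Ratio test on column x1 — row 1: (12/11)/(2/11) = 6; row 2: (8/11)/(5/11) = 8/5. Minimum is 8/5 at row 2 (x3 leaves); pivot element 5/11.
Divide row 2 by 5/11; eliminate column x1 from the other rows.
After both pivots, the entry at the Z-row, column s2 is 22/5.

22/5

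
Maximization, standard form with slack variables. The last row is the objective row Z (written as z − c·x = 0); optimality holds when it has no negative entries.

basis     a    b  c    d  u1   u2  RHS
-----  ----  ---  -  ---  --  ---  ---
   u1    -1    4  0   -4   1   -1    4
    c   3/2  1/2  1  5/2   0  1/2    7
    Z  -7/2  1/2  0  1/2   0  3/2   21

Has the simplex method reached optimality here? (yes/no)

no

The Z-row has a negative entry -7/2 in column a, so it is not optimal.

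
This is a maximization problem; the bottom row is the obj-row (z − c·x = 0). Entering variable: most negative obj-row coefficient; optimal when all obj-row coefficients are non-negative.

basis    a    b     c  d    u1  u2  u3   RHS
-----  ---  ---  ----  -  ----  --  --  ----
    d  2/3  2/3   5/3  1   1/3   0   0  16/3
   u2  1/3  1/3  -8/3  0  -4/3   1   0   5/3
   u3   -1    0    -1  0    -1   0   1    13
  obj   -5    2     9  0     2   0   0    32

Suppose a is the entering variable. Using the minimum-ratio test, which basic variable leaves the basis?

Column a entries and ratios — d: (16/3)/(2/3) = 8; u2: (5/3)/(1/3) = 5; u3: -1 ≤ 0, skip.
Smallest ratio is 5 in the row of u2, so u2 leaves.

u2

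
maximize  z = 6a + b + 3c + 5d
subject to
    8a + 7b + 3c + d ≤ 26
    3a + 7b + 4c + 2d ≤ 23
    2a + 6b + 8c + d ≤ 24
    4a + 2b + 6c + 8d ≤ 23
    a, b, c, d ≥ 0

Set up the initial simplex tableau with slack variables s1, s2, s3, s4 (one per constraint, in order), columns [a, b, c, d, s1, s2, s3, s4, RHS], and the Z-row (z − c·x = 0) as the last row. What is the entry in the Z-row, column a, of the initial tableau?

The Z-row carries the negated objective coefficients: the a entry is -6.

-6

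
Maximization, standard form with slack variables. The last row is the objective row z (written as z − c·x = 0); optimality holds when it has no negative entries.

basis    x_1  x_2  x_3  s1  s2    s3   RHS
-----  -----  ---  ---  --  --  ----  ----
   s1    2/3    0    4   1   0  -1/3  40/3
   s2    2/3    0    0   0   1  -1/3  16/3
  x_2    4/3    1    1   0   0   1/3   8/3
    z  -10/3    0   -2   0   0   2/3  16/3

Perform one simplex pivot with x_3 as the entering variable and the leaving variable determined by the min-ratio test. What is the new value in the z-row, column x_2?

Ratio test on column x_3 — row 1: (40/3)/4 = 10/3; row 2: entry 0 ≤ 0; row 3: (8/3)/1 = 8/3. Minimum is 8/3 at row 3 (x_2 leaves); pivot element 1.
Divide row 3 by 1; eliminate column x_3 from the other rows.
z-row update in column x_2: 0 − (-2)·1 = 2.

2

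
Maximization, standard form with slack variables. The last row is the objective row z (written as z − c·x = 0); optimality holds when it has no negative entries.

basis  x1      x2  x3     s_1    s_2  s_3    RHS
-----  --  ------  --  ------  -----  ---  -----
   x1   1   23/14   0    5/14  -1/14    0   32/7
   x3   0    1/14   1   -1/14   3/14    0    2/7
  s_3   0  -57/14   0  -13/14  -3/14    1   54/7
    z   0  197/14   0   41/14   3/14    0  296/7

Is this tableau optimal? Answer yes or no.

yes

Every z-row coefficient is ≥ 0, so the tableau is optimal.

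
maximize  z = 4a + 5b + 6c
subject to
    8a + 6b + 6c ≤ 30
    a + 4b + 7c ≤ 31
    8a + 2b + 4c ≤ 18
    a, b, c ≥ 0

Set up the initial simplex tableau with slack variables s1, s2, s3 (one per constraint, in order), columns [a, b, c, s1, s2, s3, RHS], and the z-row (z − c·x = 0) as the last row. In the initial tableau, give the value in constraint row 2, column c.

Constraint 2 has coefficient 7 on c.

7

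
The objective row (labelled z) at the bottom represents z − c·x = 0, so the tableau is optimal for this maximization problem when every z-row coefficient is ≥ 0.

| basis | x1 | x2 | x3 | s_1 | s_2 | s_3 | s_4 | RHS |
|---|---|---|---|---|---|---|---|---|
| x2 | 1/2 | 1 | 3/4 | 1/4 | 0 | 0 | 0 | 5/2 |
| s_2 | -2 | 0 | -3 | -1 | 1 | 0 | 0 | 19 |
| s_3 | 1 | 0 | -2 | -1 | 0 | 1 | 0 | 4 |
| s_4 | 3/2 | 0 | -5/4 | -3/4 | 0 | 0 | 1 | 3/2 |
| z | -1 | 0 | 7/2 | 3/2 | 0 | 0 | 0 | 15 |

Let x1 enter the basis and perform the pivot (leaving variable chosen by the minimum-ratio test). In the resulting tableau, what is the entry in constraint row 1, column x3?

7/6

Ratio test on column x1 — row 1: (5/2)/(1/2) = 5; row 2: entry -2 ≤ 0; row 3: 4/1 = 4; row 4: (3/2)/(3/2) = 1. Minimum is 1 at row 4 (s_4 leaves); pivot element 3/2.
Divide row 4 by 3/2; eliminate column x1 from the other rows.
Row 1 update in column x3: 3/4 − (1/2)·(-5/6) = 7/6.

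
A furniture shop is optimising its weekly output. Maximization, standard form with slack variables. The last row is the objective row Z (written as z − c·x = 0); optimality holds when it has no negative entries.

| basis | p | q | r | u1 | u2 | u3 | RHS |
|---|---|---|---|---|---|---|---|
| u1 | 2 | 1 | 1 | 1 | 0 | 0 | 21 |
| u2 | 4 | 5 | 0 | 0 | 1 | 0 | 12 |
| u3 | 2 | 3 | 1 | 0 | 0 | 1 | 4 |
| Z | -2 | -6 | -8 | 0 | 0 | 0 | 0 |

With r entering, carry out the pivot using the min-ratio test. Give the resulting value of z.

Ratio test on column r — row 1: 21/1 = 21; row 2: entry 0 ≤ 0; row 3: 4/1 = 4. Minimum is 4 at row 3 (u3 leaves); pivot element 1.
Pivot on row 3; the Z-row RHS becomes 0 − (-8)·4 = 32.

32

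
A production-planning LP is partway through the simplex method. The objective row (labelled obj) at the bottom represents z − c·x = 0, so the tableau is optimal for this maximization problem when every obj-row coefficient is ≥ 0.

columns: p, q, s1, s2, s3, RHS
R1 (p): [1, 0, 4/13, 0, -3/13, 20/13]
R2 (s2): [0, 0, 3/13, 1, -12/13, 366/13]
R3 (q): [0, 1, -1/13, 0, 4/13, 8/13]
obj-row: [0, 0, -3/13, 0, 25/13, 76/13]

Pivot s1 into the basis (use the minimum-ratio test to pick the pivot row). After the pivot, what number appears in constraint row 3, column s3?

Ratio test on column s1 — row 1: (20/13)/(4/13) = 5; row 2: (366/13)/(3/13) = 122; row 3: entry -1/13 ≤ 0. Minimum is 5 at row 1 (p leaves); pivot element 4/13.
Divide row 1 by 4/13; eliminate column s1 from the other rows.
Row 3 update in column s3: 4/13 − (-1/13)·(-3/4) = 1/4.

1/4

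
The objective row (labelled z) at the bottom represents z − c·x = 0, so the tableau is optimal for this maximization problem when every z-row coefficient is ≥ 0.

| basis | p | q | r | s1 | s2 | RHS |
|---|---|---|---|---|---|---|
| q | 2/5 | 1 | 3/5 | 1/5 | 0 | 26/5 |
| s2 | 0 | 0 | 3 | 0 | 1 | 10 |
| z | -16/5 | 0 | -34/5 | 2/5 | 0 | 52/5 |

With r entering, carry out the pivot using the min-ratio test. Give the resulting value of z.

Ratio test on column r — row 1: (26/5)/(3/5) = 26/3; row 2: 10/3 = 10/3. Minimum is 10/3 at row 2 (s2 leaves); pivot element 3.
Pivot on row 2; the z-row RHS becomes 52/5 − (-34/5)·(10/3) = 496/15.

496/15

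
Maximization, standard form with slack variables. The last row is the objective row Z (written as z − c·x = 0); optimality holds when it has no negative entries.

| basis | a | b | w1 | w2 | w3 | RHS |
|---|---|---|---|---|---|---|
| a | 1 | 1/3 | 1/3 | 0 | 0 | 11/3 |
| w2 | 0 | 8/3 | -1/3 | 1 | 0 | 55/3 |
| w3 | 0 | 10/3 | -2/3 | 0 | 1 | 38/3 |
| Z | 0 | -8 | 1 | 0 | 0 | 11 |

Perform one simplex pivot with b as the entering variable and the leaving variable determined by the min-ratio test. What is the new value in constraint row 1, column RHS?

12/5

Ratio test on column b — row 1: (11/3)/(1/3) = 11; row 2: (55/3)/(8/3) = 55/8; row 3: (38/3)/(10/3) = 19/5. Minimum is 19/5 at row 3 (w3 leaves); pivot element 10/3.
Divide row 3 by 10/3; eliminate column b from the other rows.
Row 1 update in column RHS: 11/3 − (1/3)·(19/5) = 12/5.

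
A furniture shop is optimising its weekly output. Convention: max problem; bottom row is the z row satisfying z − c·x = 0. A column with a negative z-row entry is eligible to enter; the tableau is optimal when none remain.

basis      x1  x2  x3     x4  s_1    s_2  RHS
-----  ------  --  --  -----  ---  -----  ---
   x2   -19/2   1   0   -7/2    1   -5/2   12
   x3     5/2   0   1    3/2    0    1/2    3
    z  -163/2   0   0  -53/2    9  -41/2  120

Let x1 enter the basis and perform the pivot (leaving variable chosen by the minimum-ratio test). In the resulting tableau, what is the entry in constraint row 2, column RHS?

Ratio test on column x1 — row 1: entry -19/2 ≤ 0; row 2: 3/(5/2) = 6/5. Minimum is 6/5 at row 2 (x3 leaves); pivot element 5/2.
Divide row 2 by 5/2; eliminate column x1 from the other rows.
In the new row 2, the RHS entry is the old entry divided by the pivot: 3/(5/2) = 6/5.

6/5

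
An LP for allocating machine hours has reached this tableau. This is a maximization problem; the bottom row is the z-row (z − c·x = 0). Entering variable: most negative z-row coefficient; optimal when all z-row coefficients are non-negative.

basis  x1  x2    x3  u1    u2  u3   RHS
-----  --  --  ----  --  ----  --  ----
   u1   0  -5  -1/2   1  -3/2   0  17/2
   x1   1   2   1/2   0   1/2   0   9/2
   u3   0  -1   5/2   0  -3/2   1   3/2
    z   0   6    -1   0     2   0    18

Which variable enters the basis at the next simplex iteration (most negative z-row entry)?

x3

Negative z-row entries: x3: -1.
The most negative is -1 in column x3, so x3 enters.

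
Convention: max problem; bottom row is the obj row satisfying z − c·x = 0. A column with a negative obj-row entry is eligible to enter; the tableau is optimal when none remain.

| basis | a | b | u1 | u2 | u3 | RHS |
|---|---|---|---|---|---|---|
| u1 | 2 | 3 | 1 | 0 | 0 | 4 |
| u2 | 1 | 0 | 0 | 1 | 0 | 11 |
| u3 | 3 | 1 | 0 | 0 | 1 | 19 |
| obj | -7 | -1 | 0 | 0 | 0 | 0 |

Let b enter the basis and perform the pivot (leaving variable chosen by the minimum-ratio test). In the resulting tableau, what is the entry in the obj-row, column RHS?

Ratio test on column b — row 1: 4/3 = 4/3; row 2: entry 0 ≤ 0; row 3: 19/1 = 19. Minimum is 4/3 at row 1 (u1 leaves); pivot element 3.
Divide row 1 by 3; eliminate column b from the other rows.
obj-row update in column RHS: 0 − (-1)·(4/3) = 4/3.

4/3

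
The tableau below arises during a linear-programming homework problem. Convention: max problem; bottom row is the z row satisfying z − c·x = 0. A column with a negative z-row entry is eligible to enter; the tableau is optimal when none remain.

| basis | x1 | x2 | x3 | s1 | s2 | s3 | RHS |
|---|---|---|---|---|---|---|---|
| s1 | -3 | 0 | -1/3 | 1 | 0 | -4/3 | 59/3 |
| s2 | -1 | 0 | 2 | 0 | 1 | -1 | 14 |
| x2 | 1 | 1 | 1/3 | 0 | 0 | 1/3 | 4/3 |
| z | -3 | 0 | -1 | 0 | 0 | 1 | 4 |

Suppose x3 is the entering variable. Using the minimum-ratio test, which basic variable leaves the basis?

Column x3 entries and ratios — s1: -1/3 ≤ 0, skip; s2: 14/2 = 7; x2: (4/3)/(1/3) = 4.
Smallest ratio is 4 in the row of x2, so x2 leaves.

x2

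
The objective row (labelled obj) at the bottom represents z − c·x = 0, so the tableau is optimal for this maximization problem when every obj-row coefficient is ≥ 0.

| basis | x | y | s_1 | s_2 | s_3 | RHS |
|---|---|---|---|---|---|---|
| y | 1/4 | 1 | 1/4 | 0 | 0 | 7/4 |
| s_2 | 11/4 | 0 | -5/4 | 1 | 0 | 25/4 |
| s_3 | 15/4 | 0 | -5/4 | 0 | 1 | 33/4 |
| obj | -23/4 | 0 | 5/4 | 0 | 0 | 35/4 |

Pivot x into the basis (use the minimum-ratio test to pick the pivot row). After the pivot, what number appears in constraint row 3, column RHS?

11/5

Ratio test on column x — row 1: (7/4)/(1/4) = 7; row 2: (25/4)/(11/4) = 25/11; row 3: (33/4)/(15/4) = 11/5. Minimum is 11/5 at row 3 (s_3 leaves); pivot element 15/4.
Divide row 3 by 15/4; eliminate column x from the other rows.
In the new row 3, the RHS entry is the old entry divided by the pivot: (33/4)/(15/4) = 11/5.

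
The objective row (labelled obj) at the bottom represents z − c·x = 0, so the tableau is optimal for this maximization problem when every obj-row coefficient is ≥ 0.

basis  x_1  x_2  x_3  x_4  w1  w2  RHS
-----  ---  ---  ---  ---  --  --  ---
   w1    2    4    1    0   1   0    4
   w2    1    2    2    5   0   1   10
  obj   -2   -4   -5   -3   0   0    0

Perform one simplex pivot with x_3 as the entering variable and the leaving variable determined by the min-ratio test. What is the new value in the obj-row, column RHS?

20

Ratio test on column x_3 — row 1: 4/1 = 4; row 2: 10/2 = 5. Minimum is 4 at row 1 (w1 leaves); pivot element 1.
Divide row 1 by 1; eliminate column x_3 from the other rows.
obj-row update in column RHS: 0 − (-5)·4 = 20.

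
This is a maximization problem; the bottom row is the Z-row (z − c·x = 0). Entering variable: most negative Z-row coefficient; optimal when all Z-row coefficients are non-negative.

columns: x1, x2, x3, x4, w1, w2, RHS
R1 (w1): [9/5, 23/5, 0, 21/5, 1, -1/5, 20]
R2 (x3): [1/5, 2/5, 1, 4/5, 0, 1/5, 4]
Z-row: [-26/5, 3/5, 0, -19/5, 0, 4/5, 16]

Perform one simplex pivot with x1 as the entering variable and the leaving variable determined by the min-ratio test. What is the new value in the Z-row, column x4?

Ratio test on column x1 — row 1: 20/(9/5) = 100/9; row 2: 4/(1/5) = 20. Minimum is 100/9 at row 1 (w1 leaves); pivot element 9/5.
Divide row 1 by 9/5; eliminate column x1 from the other rows.
Z-row update in column x4: -19/5 − (-26/5)·(7/3) = 25/3.

25/3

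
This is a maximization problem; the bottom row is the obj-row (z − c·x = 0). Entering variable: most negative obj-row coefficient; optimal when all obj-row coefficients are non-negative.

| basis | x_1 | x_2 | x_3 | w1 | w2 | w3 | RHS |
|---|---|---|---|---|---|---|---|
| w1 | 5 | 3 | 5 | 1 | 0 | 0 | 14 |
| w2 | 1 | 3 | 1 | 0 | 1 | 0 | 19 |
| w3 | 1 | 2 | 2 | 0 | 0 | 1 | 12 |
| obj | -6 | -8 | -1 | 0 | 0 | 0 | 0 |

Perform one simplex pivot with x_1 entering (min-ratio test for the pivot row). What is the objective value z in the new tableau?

Ratio test on column x_1 — row 1: 14/5 = 14/5; row 2: 19/1 = 19; row 3: 12/1 = 12. Minimum is 14/5 at row 1 (w1 leaves); pivot element 5.
Pivot on row 1; the obj-row RHS becomes 0 − (-6)·(14/5) = 84/5.

84/5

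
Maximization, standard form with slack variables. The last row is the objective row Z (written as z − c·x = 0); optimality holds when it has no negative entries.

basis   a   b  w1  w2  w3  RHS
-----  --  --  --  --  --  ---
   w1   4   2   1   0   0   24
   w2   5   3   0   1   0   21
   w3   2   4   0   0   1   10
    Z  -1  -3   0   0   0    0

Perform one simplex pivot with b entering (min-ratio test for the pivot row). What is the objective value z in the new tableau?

Ratio test on column b — row 1: 24/2 = 12; row 2: 21/3 = 7; row 3: 10/4 = 5/2. Minimum is 5/2 at row 3 (w3 leaves); pivot element 4.
Pivot on row 3; the Z-row RHS becomes 0 − (-3)·(5/2) = 15/2.

15/2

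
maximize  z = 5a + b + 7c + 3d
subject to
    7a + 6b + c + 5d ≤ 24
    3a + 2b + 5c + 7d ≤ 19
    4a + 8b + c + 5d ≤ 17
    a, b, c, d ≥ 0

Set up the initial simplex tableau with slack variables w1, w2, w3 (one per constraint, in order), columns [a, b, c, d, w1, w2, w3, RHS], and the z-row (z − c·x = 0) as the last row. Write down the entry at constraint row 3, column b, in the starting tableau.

Constraint 3 has coefficient 8 on b.

8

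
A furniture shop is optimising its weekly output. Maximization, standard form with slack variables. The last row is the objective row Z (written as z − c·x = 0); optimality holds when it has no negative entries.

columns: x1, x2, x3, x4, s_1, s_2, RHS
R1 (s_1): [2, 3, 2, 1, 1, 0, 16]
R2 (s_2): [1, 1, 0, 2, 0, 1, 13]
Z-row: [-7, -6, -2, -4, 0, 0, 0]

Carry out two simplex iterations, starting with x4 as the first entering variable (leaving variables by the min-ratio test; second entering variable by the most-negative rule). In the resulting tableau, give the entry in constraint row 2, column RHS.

10/3

Ratio test on column x4 — row 1: 16/1 = 16; row 2: 13/2 = 13/2. Minimum is 13/2 at row 2 (s_2 leaves); pivot element 2.
Divide row 2 by 2; eliminate column x4 from the other rows.
Second iteration: most negative Z-row entry is -5 in column x1, so x1 enters.
Ratio test on column x1 — row 1: (19/2)/(3/2) = 19/3; row 2: (13/2)/(1/2) = 13. Minimum is 19/3 at row 1 (s_1 leaves); pivot element 3/2.
Divide row 1 by 3/2; eliminate column x1 from the other rows.
After both pivots, the entry at constraint row 2, column RHS is 10/3.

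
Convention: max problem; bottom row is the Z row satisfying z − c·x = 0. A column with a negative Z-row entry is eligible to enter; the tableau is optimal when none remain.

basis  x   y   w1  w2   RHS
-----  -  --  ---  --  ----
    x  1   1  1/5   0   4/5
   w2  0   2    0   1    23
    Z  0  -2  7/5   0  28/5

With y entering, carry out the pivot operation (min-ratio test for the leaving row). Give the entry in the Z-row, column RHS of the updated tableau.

36/5

Ratio test on column y — row 1: (4/5)/1 = 4/5; row 2: 23/2 = 23/2. Minimum is 4/5 at row 1 (x leaves); pivot element 1.
Divide row 1 by 1; eliminate column y from the other rows.
Z-row update in column RHS: 28/5 − (-2)·(4/5) = 36/5.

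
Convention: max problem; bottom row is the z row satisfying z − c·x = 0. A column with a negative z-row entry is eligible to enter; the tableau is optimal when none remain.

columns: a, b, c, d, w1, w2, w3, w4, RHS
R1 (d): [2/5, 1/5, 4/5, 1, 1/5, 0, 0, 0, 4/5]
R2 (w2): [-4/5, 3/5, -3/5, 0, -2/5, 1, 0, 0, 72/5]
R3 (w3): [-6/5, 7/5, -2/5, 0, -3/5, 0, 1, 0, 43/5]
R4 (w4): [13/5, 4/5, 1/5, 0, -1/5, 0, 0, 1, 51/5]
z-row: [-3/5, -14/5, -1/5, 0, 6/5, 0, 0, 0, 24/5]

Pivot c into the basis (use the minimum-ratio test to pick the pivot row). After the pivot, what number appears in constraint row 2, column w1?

Ratio test on column c — row 1: (4/5)/(4/5) = 1; row 2: entry -3/5 ≤ 0; row 3: entry -2/5 ≤ 0; row 4: (51/5)/(1/5) = 51. Minimum is 1 at row 1 (d leaves); pivot element 4/5.
Divide row 1 by 4/5; eliminate column c from the other rows.
Row 2 update in column w1: -2/5 − (-3/5)·(1/4) = -1/4.

-1/4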